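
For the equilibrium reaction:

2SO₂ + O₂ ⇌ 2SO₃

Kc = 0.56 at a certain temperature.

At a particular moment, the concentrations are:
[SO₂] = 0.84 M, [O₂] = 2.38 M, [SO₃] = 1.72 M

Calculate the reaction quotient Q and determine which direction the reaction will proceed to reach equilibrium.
Q = 1.762, Q > K, reaction proceeds reverse (toward reactants)

Q = ([SO₃]^2) / ([SO₂]^2 × [O₂])
  = ((1.72)^2) / ((0.84)^2·(2.38)) = 2.9584/1.6793 = 1.762
Since Q = 1.762 > Kc = 0.56, the reaction proceeds reverse (toward reactants) to reach equilibrium.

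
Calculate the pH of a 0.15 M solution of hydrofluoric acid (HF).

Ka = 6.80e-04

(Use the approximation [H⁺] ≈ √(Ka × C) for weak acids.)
pH = 2.00

[H⁺] = √(Ka × C) = √(6.80e-04 × 0.15) = 1.0100e-02. pH = -log(1.0100e-02)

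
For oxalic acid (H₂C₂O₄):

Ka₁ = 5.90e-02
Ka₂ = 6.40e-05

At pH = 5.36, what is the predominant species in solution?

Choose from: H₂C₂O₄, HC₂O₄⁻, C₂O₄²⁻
C₂O₄²⁻

pKa1 = 1.23, pKa2 = 4.19. Each pKa is the crossover between adjacent species; pH = 5.36 lies in the region where C₂O₄²⁻ predominates.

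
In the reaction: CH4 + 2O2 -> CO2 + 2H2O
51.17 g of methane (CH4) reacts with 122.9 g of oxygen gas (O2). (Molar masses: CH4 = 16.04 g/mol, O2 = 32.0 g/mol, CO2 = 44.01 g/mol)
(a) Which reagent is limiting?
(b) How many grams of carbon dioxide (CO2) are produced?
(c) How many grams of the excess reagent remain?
(a) O2, (b) 84.51 g, (c) 20.37 g

Moles of CH4 = 51.17 g ÷ 16.04 g/mol = 3.19015 mol
Moles of O2 = 122.9 g ÷ 32.0 g/mol = 3.84063 mol
Moles ÷ coefficient: CH4: 3.19015/1 = 3.19, O2: 3.84063/2 = 1.92
(a) O2 has the smaller value, so O2 is the limiting reagent.
(b) Moles of CO2 = 3.84063 mol O2 × (1/2) = 1.92031 mol; mass = 1.92031 mol × 44.01 g/mol = 84.51 g
(c) CH4 consumed = 3.84063 × (1/2) = 1.92031 mol; remaining = 3.19015 − 1.92031 = 1.26984 mol; mass = 1.26984 mol × 16.04 g/mol = 20.37 g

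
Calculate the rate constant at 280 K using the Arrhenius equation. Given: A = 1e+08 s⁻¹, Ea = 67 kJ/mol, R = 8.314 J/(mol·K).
3.17e-05 s⁻¹

k = A·exp(-Ea/(R·T)) = 1e+08·exp(-67000/(8.314·280)) = 1e+08·exp(-28.7811) = 1e+08·3.1663e-13 = 3.17e-05 s⁻¹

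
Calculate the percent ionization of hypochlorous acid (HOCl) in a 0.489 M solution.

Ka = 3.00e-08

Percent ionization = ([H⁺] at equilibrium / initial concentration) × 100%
Percent ionization = 0.0248%

Let x = [H⁺]. Ka = x²/(C - x) ⇒ x² + (3.00e-08)x - (3.00e-08)(0.489) = 0. x = 1.2110e-04. Percent = (1.2110e-04/0.489) × 100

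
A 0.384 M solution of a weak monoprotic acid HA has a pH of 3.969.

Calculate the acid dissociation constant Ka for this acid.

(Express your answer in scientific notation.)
K_a = 3.00e-08

[H⁺] = 10^(−pH) = 10^(−3.969) = 1.074e-04 M. For HA ⇌ H⁺ + A⁻, Ka = x²/(C − x) = (1.074e-04)²/(0.384 − 1.074e-04) = 3.00e-08.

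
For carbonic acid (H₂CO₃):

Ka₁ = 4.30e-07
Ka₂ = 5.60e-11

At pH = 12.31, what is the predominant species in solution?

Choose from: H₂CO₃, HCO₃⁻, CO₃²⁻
CO₃²⁻

pKa1 = 6.37, pKa2 = 10.25. Each pKa is the crossover between adjacent species; pH = 12.31 lies in the region where CO₃²⁻ predominates.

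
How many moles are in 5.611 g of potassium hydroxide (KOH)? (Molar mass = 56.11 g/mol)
Moles = 5.611 g ÷ 56.11 g/mol = 0.1 mol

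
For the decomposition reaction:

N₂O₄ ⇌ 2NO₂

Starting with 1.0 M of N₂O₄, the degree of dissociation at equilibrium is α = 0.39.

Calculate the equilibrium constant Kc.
K_c = 0.9974

x = α·[A]₀ = 0.39 × 1.0 = 0.39 M dissociated.
At eq: [N₂O₄] = 1.0 − 0.39 = 0.61 M; [NO₂] = 2x = 0.78 M.
Kc = [NO₂]²/[N₂O₄] = (0.78)²/0.61 = 0.9974.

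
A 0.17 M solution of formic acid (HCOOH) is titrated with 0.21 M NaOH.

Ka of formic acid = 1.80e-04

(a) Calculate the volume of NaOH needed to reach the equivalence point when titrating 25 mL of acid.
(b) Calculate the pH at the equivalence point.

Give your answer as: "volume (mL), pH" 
V = 20.2 mL, pH = 8.36

(a) At equivalence: moles acid = moles base.
moles acid = 0.17 × 0.025 = 0.00425 mol; V_NaOH = 0.00425/0.21 = 0.02024 L = 20.2 mL.
(b) At equivalence, all acid → conjugate base A⁻ at [A⁻] = 0.00425/0.04524 = 0.09395 M.
Kb = Kw/Ka = 1.0e-14/1.80e-04 = 5.556e-11; [OH⁻] = √(Kb·[A⁻]) = 2.285e-06; pOH = 5.64; pH = 14 − pOH = 8.36.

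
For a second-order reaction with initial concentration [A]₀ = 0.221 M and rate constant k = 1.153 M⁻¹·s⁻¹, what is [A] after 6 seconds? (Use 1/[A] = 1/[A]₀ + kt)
0.0874 M

1/[A] = 1/[A]₀ + k·t = 1/0.221 + (1.153)·(6) = 4.5249 + 6.9180 = 11.4429
[A] = 1/11.4429 = 0.0874 M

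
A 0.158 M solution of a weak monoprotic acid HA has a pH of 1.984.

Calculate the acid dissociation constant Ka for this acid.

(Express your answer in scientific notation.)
K_a = 7.29e-04

[H⁺] = 10^(−pH) = 10^(−1.984) = 1.038e-02 M. For HA ⇌ H⁺ + A⁻, Ka = x²/(C − x) = (1.038e-02)²/(0.158 − 1.038e-02) = 7.29e-04.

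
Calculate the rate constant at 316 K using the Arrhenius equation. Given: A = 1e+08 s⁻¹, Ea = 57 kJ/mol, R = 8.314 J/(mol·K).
3.78e-02 s⁻¹

k = A·exp(-Ea/(R·T)) = 1e+08·exp(-57000/(8.314·316)) = 1e+08·exp(-21.6959) = 1e+08·3.7808e-10 = 3.78e-02 s⁻¹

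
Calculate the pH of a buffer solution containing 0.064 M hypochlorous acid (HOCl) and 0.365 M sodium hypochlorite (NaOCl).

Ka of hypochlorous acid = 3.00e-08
pH = 8.28

pKa = -log(3.00e-08) = 7.52. pH = pKa + log([A⁻]/[HA]) = 7.52 + log(0.365/0.064)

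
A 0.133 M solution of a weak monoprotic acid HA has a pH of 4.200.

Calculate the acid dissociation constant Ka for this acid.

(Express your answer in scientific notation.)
K_a = 2.99e-08

[H⁺] = 10^(−pH) = 10^(−4.200) = 6.310e-05 M. For HA ⇌ H⁺ + A⁻, Ka = x²/(C − x) = (6.310e-05)²/(0.133 − 6.310e-05) = 2.99e-08.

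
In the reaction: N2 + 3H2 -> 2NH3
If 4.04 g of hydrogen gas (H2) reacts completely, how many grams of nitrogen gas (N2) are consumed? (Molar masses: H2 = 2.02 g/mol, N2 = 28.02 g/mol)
Moles of H2 = 4.04 g ÷ 2.02 g/mol = 2 mol
Mole ratio: 1 mol N2 / 3 mol H2
Moles of N2 = 2 × (1/3) = 0.666667 mol
Mass of N2 = 0.666667 mol × 28.02 g/mol = 18.68 g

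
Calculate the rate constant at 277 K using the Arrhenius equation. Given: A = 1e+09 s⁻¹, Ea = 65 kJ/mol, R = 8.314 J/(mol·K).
5.52e-04 s⁻¹

k = A·exp(-Ea/(R·T)) = 1e+09·exp(-65000/(8.314·277)) = 1e+09·exp(-28.2243) = 1e+09·5.5250e-13 = 5.52e-04 s⁻¹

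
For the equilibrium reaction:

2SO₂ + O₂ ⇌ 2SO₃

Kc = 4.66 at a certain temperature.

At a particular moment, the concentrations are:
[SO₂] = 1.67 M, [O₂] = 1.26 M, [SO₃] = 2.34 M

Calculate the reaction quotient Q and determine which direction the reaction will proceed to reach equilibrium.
Q = 1.558, Q < K, reaction proceeds forward (toward products)

Q = ([SO₃]^2) / ([SO₂]^2 × [O₂])
  = ((2.34)^2) / ((1.67)^2·(1.26)) = 5.4756/3.514 = 1.558
Since Q = 1.558 < Kc = 4.66, the reaction proceeds forward (toward products) to reach equilibrium.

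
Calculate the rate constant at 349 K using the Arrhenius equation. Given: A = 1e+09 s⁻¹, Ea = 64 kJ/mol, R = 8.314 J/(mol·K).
2.64e-01 s⁻¹

k = A·exp(-Ea/(R·T)) = 1e+09·exp(-64000/(8.314·349)) = 1e+09·exp(-22.0569) = 1e+09·2.6352e-10 = 2.64e-01 s⁻¹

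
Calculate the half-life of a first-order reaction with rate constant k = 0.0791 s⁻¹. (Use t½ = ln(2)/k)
8.76 s

t½ = ln(2)/k = 0.6931/0.0791 = 8.76 s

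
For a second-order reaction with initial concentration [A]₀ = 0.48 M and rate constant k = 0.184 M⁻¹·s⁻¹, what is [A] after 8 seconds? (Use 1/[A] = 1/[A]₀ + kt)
0.2813 M

1/[A] = 1/[A]₀ + k·t = 1/0.48 + (0.184)·(8) = 2.0833 + 1.4720 = 3.5553
[A] = 1/3.5553 = 0.2813 M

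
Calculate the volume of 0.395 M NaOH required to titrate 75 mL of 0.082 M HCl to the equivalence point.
V_{base} = 15.6 mL

At equivalence: moles acid = moles base.
moles HCl = 0.082 M × 0.075 L = 0.00615 mol
V_NaOH = 0.00615 mol ÷ 0.395 M = 0.01557 L = 15.6 mL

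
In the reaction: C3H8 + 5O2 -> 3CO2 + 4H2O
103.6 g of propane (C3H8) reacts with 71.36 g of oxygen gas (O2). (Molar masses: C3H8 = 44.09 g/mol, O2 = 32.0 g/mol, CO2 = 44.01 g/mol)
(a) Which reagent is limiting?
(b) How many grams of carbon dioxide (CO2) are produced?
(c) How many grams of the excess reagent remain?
(a) O2, (b) 58.89 g, (c) 83.94 g

Moles of C3H8 = 103.6 g ÷ 44.09 g/mol = 2.34974 mol
Moles of O2 = 71.36 g ÷ 32.0 g/mol = 2.23 mol
Moles ÷ coefficient: C3H8: 2.34974/1 = 2.35, O2: 2.23/5 = 0.446
(a) O2 has the smaller value, so O2 is the limiting reagent.
(b) Moles of CO2 = 2.23 mol O2 × (3/5) = 1.338 mol; mass = 1.338 mol × 44.01 g/mol = 58.89 g
(c) C3H8 consumed = 2.23 × (1/5) = 0.446 mol; remaining = 2.34974 − 0.446 = 1.90374 mol; mass = 1.90374 mol × 44.09 g/mol = 83.94 g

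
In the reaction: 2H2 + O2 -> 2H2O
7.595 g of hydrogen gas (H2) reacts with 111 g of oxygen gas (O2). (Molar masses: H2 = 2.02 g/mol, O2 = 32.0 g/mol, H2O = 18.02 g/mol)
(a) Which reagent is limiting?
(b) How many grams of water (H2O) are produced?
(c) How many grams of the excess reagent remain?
(a) H2, (b) 67.75 g, (c) 50.84 g

Moles of H2 = 7.595 g ÷ 2.02 g/mol = 3.7599 mol
Moles of O2 = 111 g ÷ 32.0 g/mol = 3.46875 mol
Moles ÷ coefficient: H2: 3.7599/2 = 1.88, O2: 3.46875/1 = 3.469
(a) H2 has the smaller value, so H2 is the limiting reagent.
(b) Moles of H2O = 3.7599 mol H2 × (2/2) = 3.7599 mol; mass = 3.7599 mol × 18.02 g/mol = 67.75 g
(c) O2 consumed = 3.7599 × (1/2) = 1.87995 mol; remaining = 3.46875 − 1.87995 = 1.5888 mol; mass = 1.5888 mol × 32.0 g/mol = 50.84 g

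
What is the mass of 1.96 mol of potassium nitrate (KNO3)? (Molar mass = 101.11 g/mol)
Mass = 1.96 mol × 101.11 g/mol = 198.2 g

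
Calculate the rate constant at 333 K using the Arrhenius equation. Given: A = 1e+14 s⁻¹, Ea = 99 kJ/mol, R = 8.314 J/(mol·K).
2.95e-02 s⁻¹

k = A·exp(-Ea/(R·T)) = 1e+14·exp(-99000/(8.314·333)) = 1e+14·exp(-35.7586) = 1e+14·2.9527e-16 = 2.95e-02 s⁻¹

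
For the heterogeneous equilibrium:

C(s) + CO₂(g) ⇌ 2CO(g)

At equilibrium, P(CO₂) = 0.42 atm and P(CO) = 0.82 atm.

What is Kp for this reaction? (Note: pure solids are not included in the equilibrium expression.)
K_p = 1.601

Solid C is excluded.
Kp = P(CO)²/P(CO₂) = (0.82)²/0.42 = 0.6724/0.42 = 1.601.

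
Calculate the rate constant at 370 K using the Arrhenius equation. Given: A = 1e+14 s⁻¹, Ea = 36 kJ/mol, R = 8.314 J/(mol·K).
8.27e+08 s⁻¹

k = A·exp(-Ea/(R·T)) = 1e+14·exp(-36000/(8.314·370)) = 1e+14·exp(-11.7028) = 1e+14·8.2704e-06 = 8.27e+08 s⁻¹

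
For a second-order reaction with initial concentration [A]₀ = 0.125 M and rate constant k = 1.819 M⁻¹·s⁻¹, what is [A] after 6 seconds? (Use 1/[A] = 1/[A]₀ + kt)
0.0529 M

1/[A] = 1/[A]₀ + k·t = 1/0.125 + (1.819)·(6) = 8.0000 + 10.9140 = 18.9140
[A] = 1/18.9140 = 0.0529 M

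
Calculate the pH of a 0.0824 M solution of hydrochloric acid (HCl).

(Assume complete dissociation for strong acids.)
pH = 1.08

[H⁺] = 0.0824 M for strong acid. pH = -log[H⁺] = -log(0.0824)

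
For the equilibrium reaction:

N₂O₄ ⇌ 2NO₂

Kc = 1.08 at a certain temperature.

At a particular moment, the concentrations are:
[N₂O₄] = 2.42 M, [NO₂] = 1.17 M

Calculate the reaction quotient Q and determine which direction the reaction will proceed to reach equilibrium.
Q = 0.566, Q < K, reaction proceeds forward (toward products)

Q = ([NO₂]^2) / ([N₂O₄])
  = ((1.17)^2) / ((2.42)) = 1.3689/2.42 = 0.5657
Since Q = 0.5657 < Kc = 1.08, the reaction proceeds forward (toward products) to reach equilibrium.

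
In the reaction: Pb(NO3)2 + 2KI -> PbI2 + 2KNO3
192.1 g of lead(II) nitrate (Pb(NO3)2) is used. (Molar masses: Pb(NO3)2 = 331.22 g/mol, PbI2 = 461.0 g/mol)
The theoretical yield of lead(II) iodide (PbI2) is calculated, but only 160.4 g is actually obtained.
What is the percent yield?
Moles of Pb(NO3)2 = 192.1 g ÷ 331.22 g/mol = 0.579977 mol
Mole ratio: 1 mol PbI2 / 1 mol Pb(NO3)2
Moles of PbI2 = 0.579977 × (1/1) = 0.579977 mol
Theoretical yield = 0.579977 mol × 461.0 g/mol = 267.37 g
Actual yield = 160.4 g
Percent yield = (160.4 / 267.37) × 100% = 60.0%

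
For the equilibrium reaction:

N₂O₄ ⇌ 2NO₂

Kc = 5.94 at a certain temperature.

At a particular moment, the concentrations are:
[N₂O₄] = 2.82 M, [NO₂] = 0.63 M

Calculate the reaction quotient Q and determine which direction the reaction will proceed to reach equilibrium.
Q = 0.141, Q < K, reaction proceeds forward (toward products)

Q = ([NO₂]^2) / ([N₂O₄])
  = ((0.63)^2) / ((2.82)) = 0.3969/2.82 = 0.1407
Since Q = 0.1407 < Kc = 5.94, the reaction proceeds forward (toward products) to reach equilibrium.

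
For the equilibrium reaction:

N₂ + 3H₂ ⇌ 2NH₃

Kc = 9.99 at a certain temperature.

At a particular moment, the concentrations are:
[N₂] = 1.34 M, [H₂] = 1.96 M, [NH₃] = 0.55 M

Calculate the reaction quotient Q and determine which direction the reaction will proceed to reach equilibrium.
Q = 0.030, Q < K, reaction proceeds forward (toward products)

Q = ([NH₃]^2) / ([N₂] × [H₂]^3)
  = ((0.55)^2) / ((1.34)·(1.96)^3) = 0.3025/10.09 = 0.02998
Since Q = 0.02998 < Kc = 9.99, the reaction proceeds forward (toward products) to reach equilibrium.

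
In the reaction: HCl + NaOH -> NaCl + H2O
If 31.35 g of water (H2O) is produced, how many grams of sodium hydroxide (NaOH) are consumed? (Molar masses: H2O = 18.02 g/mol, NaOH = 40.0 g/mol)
Moles of H2O = 31.35 g ÷ 18.02 g/mol = 1.73973 mol
Mole ratio: 1 mol NaOH / 1 mol H2O
Moles of NaOH = 1.73973 × (1/1) = 1.73973 mol
Mass of NaOH = 1.73973 mol × 40.0 g/mol = 69.59 g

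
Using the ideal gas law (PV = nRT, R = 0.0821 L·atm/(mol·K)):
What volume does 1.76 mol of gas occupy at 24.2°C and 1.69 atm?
T = 24.2°C + 273.15 = 297.35 K
V = nRT/P = (1.76 × 0.0821 × 297.35) / 1.69
V = 25.42 L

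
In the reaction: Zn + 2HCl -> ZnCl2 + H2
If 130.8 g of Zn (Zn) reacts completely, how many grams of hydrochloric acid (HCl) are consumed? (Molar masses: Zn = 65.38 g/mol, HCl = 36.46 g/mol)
Moles of Zn = 130.8 g ÷ 65.38 g/mol = 2.00061 mol
Mole ratio: 2 mol HCl / 1 mol Zn
Moles of HCl = 2.00061 × (2/1) = 4.00122 mol
Mass of HCl = 4.00122 mol × 36.46 g/mol = 145.9 g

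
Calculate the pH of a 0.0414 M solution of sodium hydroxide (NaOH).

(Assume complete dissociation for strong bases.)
pH = 12.62

[OH⁻] = 0.0414 M for strong base. pOH = -log[OH⁻] = 1.38, pH = 14 - pOH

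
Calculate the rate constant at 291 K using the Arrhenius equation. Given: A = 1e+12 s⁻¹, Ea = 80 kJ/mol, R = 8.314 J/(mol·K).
4.36e-03 s⁻¹

k = A·exp(-Ea/(R·T)) = 1e+12·exp(-80000/(8.314·291)) = 1e+12·exp(-33.0664) = 1e+12·4.3596e-15 = 4.36e-03 s⁻¹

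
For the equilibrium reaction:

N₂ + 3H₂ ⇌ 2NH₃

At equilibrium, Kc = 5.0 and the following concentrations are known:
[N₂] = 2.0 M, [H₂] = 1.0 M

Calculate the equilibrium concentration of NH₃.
[NH₃] = 3.1623 M

Kc = ([NH₃]^2) / ([N₂] × [H₂]^3) = 5.0
[NH₃]^2 = Kc · (reactant terms)/(other product terms) = 5.0 · 2 / 1 = 10
[NH₃] = (10)^(1/2) = 3.1623 M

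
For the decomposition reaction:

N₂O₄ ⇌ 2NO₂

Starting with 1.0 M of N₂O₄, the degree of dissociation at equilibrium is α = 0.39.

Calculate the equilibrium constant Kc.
K_c = 0.9974

x = α·[A]₀ = 0.39 × 1.0 = 0.39 M dissociated.
At eq: [N₂O₄] = 1.0 − 0.39 = 0.61 M; [NO₂] = 2x = 0.78 M.
Kc = [NO₂]²/[N₂O₄] = (0.78)²/0.61 = 0.9974.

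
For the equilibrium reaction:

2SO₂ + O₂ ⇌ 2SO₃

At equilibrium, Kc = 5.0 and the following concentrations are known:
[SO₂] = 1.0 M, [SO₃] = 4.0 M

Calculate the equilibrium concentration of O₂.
[O₂] = 3.2000 M

Kc = ([SO₃]^2) / ([SO₂]^2 × [O₂]) = 5.0
[O₂]^1 = (product terms)/(Kc · other reactant terms) = 16 / (5.0 · 1) = 3.2
[O₂] = 3.2000 M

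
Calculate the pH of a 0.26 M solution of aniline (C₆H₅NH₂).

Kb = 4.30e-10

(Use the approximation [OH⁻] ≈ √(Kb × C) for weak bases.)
pH = 9.02

[OH⁻] = √(Kb × C) = √(4.30e-10 × 0.26) = 1.0574e-05. pOH = 4.98, pH = 14 - pOH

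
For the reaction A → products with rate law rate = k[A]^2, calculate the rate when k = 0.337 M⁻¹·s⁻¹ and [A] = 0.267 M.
0.02402 M/s

rate = k·[A]^2 = 0.337·(0.267)^2 = 0.337·0.071289 = 0.02402 M/s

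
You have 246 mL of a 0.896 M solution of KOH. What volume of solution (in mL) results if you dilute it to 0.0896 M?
Using M₁V₁ = M₂V₂:
0.896 × 246 = 0.0896 × V₂
V₂ = (0.896 × 246) / 0.0896 = 2460 mL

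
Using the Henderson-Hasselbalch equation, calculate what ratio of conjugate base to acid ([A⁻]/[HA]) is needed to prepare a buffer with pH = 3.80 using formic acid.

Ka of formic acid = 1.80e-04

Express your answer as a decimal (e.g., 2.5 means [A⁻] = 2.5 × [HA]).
[A⁻]/[HA] = 1.136

pKa = −log(1.80e-04) = 3.7447. pH = pKa + log([A⁻]/[HA]). 3.80 = 3.7447 + log(ratio). log(ratio) = 3.80 − 3.7447 = 0.0553. ratio = 10^(0.0553) = 1.136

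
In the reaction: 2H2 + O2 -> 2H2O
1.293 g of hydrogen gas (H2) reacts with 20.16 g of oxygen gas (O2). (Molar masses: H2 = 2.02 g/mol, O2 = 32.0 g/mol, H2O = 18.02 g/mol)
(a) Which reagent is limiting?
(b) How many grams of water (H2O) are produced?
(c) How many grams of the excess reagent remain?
(a) H2, (b) 11.53 g, (c) 9.918 g

Moles of H2 = 1.293 g ÷ 2.02 g/mol = 0.640099 mol
Moles of O2 = 20.16 g ÷ 32.0 g/mol = 0.63 mol
Moles ÷ coefficient: H2: 0.640099/2 = 0.32, O2: 0.63/1 = 0.63
(a) H2 has the smaller value, so H2 is the limiting reagent.
(b) Moles of H2O = 0.640099 mol H2 × (2/2) = 0.640099 mol; mass = 0.640099 mol × 18.02 g/mol = 11.53 g
(c) O2 consumed = 0.640099 × (1/2) = 0.32005 mol; remaining = 0.63 − 0.32005 = 0.30995 mol; mass = 0.30995 mol × 32.0 g/mol = 9.918 g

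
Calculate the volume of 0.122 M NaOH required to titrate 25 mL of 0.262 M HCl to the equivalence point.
V_{base} = 53.7 mL

At equivalence: moles acid = moles base.
moles HCl = 0.262 M × 0.025 L = 0.00655 mol
V_NaOH = 0.00655 mol ÷ 0.122 M = 0.05369 L = 53.7 mL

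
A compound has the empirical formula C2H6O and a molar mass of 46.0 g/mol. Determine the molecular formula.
Empirical formula mass of C2H6O = 46.07 g/mol
Multiplier = 46.0 / 46.07 ≈ 1
Molecular formula = (C2H6O) × 1 = C2H6O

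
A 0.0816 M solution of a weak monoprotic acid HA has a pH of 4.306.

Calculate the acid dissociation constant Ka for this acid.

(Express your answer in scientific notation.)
K_a = 3.00e-08

[H⁺] = 10^(−pH) = 10^(−4.306) = 4.943e-05 M. For HA ⇌ H⁺ + A⁻, Ka = x²/(C − x) = (4.943e-05)²/(0.0816 − 4.943e-05) = 3.00e-08.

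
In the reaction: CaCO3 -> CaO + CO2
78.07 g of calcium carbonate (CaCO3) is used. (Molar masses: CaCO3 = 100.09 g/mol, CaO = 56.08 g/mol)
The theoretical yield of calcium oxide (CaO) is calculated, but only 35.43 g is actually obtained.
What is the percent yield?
Moles of CaCO3 = 78.07 g ÷ 100.09 g/mol = 0.779998 mol
Mole ratio: 1 mol CaO / 1 mol CaCO3
Moles of CaO = 0.779998 × (1/1) = 0.779998 mol
Theoretical yield = 0.779998 mol × 56.08 g/mol = 43.742 g
Actual yield = 35.43 g
Percent yield = (35.43 / 43.742) × 100% = 81.0%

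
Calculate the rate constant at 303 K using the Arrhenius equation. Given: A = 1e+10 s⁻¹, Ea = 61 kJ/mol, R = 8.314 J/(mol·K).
3.05e-01 s⁻¹

k = A·exp(-Ea/(R·T)) = 1e+10·exp(-61000/(8.314·303)) = 1e+10·exp(-24.2146) = 1e+10·3.0460e-11 = 3.05e-01 s⁻¹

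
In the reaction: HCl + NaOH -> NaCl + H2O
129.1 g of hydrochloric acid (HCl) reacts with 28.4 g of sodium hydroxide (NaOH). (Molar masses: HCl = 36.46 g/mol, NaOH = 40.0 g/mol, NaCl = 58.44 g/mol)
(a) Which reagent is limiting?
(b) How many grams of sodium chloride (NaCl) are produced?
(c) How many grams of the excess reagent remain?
(a) NaOH, (b) 41.49 g, (c) 103.2 g

Moles of HCl = 129.1 g ÷ 36.46 g/mol = 3.54087 mol
Moles of NaOH = 28.4 g ÷ 40.0 g/mol = 0.71 mol
Moles ÷ coefficient: HCl: 3.54087/1 = 3.541, NaOH: 0.71/1 = 0.71
(a) NaOH has the smaller value, so NaOH is the limiting reagent.
(b) Moles of NaCl = 0.71 mol NaOH × (1/1) = 0.71 mol; mass = 0.71 mol × 58.44 g/mol = 41.49 g
(c) HCl consumed = 0.71 × (1/1) = 0.71 mol; remaining = 3.54087 − 0.71 = 2.83087 mol; mass = 2.83087 mol × 36.46 g/mol = 103.2 g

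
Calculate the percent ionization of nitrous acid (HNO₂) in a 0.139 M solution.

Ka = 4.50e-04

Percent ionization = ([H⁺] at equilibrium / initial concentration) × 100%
Percent ionization = 5.53%

Let x = [H⁺]. Ka = x²/(C - x) ⇒ x² + (4.50e-04)x - (4.50e-04)(0.139) = 0. x = 7.6871e-03. Percent = (7.6871e-03/0.139) × 100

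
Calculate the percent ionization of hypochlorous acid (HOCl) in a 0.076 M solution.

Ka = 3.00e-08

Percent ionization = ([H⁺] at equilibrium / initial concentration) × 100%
Percent ionization = 0.0628%

Let x = [H⁺]. Ka = x²/(C - x) ⇒ x² + (3.00e-08)x - (3.00e-08)(0.076) = 0. x = 4.7734e-05. Percent = (4.7734e-05/0.076) × 100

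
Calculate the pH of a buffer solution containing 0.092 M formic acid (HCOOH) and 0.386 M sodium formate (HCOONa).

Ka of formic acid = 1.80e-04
pH = 4.37

pKa = -log(1.80e-04) = 3.74. pH = pKa + log([A⁻]/[HA]) = 3.74 + log(0.386/0.092)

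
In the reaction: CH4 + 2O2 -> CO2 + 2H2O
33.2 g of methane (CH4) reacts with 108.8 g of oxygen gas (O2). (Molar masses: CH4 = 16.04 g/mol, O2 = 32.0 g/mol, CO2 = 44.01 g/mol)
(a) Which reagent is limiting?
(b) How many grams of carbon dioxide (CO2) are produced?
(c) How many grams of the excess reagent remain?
(a) O2, (b) 74.82 g, (c) 5.932 g

Moles of CH4 = 33.2 g ÷ 16.04 g/mol = 2.06983 mol
Moles of O2 = 108.8 g ÷ 32.0 g/mol = 3.4 mol
Moles ÷ coefficient: CH4: 2.06983/1 = 2.07, O2: 3.4/2 = 1.7
(a) O2 has the smaller value, so O2 is the limiting reagent.
(b) Moles of CO2 = 3.4 mol O2 × (1/2) = 1.7 mol; mass = 1.7 mol × 44.01 g/mol = 74.82 g
(c) CH4 consumed = 3.4 × (1/2) = 1.7 mol; remaining = 2.06983 − 1.7 = 0.369825 mol; mass = 0.369825 mol × 16.04 g/mol = 5.932 g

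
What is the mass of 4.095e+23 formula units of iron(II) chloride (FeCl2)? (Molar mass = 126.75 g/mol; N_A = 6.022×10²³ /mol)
Moles = 4.095e+23 ÷ 6.022×10²³ = 0.680007 mol
Mass = 0.680007 mol × 126.75 g/mol = 86.19 g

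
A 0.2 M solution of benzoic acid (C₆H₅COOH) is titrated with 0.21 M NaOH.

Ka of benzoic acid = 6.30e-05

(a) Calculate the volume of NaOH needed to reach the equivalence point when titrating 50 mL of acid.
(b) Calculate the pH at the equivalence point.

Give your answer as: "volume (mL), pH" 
V = 47.6 mL, pH = 8.61

(a) At equivalence: moles acid = moles base.
moles acid = 0.2 × 0.05 = 0.01 mol; V_NaOH = 0.01/0.21 = 0.04762 L = 47.6 mL.
(b) At equivalence, all acid → conjugate base A⁻ at [A⁻] = 0.01/0.09762 = 0.1024 M.
Kb = Kw/Ka = 1.0e-14/6.30e-05 = 1.587e-10; [OH⁻] = √(Kb·[A⁻]) = 4.032e-06; pOH = 5.39; pH = 14 − pOH = 8.61.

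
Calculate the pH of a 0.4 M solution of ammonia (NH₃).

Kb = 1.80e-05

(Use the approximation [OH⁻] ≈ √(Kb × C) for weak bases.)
pH = 11.43

[OH⁻] = √(Kb × C) = √(1.80e-05 × 0.4) = 2.6833e-03. pOH = 2.57, pH = 14 - pOH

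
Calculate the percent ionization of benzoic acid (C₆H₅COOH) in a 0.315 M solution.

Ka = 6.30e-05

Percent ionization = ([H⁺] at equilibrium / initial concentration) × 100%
Percent ionization = 1.4%

Let x = [H⁺]. Ka = x²/(C - x) ⇒ x² + (6.30e-05)x - (6.30e-05)(0.315) = 0. x = 4.4234e-03. Percent = (4.4234e-03/0.315) × 100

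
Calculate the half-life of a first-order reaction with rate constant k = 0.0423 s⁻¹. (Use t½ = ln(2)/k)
16.39 s

t½ = ln(2)/k = 0.6931/0.0423 = 16.39 s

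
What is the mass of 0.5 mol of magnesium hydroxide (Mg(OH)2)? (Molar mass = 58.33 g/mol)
Mass = 0.5 mol × 58.33 g/mol = 29.16 g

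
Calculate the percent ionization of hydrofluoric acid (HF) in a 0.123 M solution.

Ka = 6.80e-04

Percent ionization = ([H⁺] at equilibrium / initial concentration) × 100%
Percent ionization = 7.16%

Let x = [H⁺]. Ka = x²/(C - x) ⇒ x² + (6.80e-04)x - (6.80e-04)(0.123) = 0. x = 8.8118e-03. Percent = (8.8118e-03/0.123) × 100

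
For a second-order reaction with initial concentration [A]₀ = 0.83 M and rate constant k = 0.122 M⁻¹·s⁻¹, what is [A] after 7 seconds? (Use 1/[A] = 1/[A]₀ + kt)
0.4857 M

1/[A] = 1/[A]₀ + k·t = 1/0.83 + (0.122)·(7) = 1.2048 + 0.8540 = 2.0588
[A] = 1/2.0588 = 0.4857 M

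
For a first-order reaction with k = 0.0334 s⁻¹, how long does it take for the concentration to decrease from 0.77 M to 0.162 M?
46.67 s

From ln[A] = ln[A]₀ - k·t: t = ln([A]₀/[A])/k = ln(0.77/0.162)/0.0334 = ln(4.7531)/0.0334 = 1.5588/0.0334 = 46.67 s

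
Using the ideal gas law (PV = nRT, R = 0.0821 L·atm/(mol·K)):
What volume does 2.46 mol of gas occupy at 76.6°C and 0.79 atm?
T = 76.6°C + 273.15 = 349.75 K
V = nRT/P = (2.46 × 0.0821 × 349.75) / 0.79
V = 89.41 L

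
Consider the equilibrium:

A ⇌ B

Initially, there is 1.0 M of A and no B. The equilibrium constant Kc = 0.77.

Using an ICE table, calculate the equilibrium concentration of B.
[B] = 0.435 M

ICE: [A] = 1.0 − x, [B] = x.
Kc = x/(1.0 − x) = 0.77 ⇒ x = 0.77·1.0/(1 + 0.77) = 0.77/1.77 = 0.435.
[B] = x = 0.435 M.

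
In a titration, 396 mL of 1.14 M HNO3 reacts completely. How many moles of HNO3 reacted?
Moles = Molarity × Volume (L)
Moles = 1.14 M × 0.396 L = 0.4514 mol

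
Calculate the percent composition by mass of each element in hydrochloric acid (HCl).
H: 2.76%, Cl: 97.23%

Molar mass of HCl = 36.46 g/mol
% H = (1 × 1.008) / 36.46 × 100% = 1.008 / 36.46 × 100% = 2.76%
% Cl = (1 × 35.45) / 36.46 × 100% = 35.45 / 36.46 × 100% = 97.23%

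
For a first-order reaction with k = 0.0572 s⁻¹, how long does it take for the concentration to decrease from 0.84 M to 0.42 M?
12.12 s

From ln[A] = ln[A]₀ - k·t: t = ln([A]₀/[A])/k = ln(0.84/0.42)/0.0572 = ln(2.0000)/0.0572 = 0.6931/0.0572 = 12.12 s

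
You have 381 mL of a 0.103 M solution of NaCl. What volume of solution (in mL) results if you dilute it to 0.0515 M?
Using M₁V₁ = M₂V₂:
0.103 × 381 = 0.0515 × V₂
V₂ = (0.103 × 381) / 0.0515 = 762 mL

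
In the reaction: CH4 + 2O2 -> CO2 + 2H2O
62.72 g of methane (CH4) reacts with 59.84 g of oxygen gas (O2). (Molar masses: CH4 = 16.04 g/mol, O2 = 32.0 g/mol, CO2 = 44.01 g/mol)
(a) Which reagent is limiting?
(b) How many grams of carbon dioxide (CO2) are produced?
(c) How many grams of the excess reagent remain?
(a) O2, (b) 41.15 g, (c) 47.72 g

Moles of CH4 = 62.72 g ÷ 16.04 g/mol = 3.91022 mol
Moles of O2 = 59.84 g ÷ 32.0 g/mol = 1.87 mol
Moles ÷ coefficient: CH4: 3.91022/1 = 3.91, O2: 1.87/2 = 0.935
(a) O2 has the smaller value, so O2 is the limiting reagent.
(b) Moles of CO2 = 1.87 mol O2 × (1/2) = 0.935 mol; mass = 0.935 mol × 44.01 g/mol = 41.15 g
(c) CH4 consumed = 1.87 × (1/2) = 0.935 mol; remaining = 3.91022 − 0.935 = 2.97522 mol; mass = 2.97522 mol × 16.04 g/mol = 47.72 g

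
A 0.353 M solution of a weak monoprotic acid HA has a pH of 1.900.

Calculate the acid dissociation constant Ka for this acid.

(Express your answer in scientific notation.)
K_a = 4.66e-04

[H⁺] = 10^(−pH) = 10^(−1.900) = 1.259e-02 M. For HA ⇌ H⁺ + A⁻, Ka = x²/(C − x) = (1.259e-02)²/(0.353 − 1.259e-02) = 4.66e-04.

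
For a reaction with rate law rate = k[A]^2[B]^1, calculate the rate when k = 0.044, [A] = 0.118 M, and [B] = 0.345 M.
0.0002114 M/s

rate = k·[A]^2·[B]^1 = 0.044·(0.118)^2·(0.345)^1 = 0.044·0.013924·0.345 = 0.0002114 M/s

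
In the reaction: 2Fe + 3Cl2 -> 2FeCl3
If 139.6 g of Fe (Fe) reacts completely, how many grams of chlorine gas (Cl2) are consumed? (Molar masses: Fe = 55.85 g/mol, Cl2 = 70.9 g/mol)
Moles of Fe = 139.6 g ÷ 55.85 g/mol = 2.49955 mol
Mole ratio: 3 mol Cl2 / 2 mol Fe
Moles of Cl2 = 2.49955 × (3/2) = 3.74933 mol
Mass of Cl2 = 3.74933 mol × 70.9 g/mol = 265.8 g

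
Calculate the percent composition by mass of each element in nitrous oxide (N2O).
N: 63.65%, O: 36.35%

Molar mass of N2O = 44.02 g/mol
% N = (2 × 14.01) / 44.02 × 100% = 28.02 / 44.02 × 100% = 63.65%
% O = (1 × 16.0) / 44.02 × 100% = 16 / 44.02 × 100% = 36.35%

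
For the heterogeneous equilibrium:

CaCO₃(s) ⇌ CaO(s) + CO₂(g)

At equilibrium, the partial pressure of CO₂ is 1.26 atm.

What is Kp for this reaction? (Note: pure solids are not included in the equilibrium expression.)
K_p = 1.26

Solids (CaCO₃, CaO) have activity 1 and are excluded.
Kp = P(CO₂) = 1.26.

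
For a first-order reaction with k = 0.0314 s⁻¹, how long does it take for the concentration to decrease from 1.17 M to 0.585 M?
22.07 s

From ln[A] = ln[A]₀ - k·t: t = ln([A]₀/[A])/k = ln(1.17/0.585)/0.0314 = ln(2.0000)/0.0314 = 0.6931/0.0314 = 22.07 s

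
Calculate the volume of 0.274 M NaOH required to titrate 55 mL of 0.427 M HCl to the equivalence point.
V_{base} = 85.7 mL

At equivalence: moles acid = moles base.
moles HCl = 0.427 M × 0.055 L = 0.023485 mol
V_NaOH = 0.023485 mol ÷ 0.274 M = 0.08571 L = 85.7 mL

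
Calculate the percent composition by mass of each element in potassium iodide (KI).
K: 23.55%, I: 76.45%

Molar mass of KI = 166.0 g/mol
% K = (1 × 39.1) / 166.0 × 100% = 39.1 / 166.0 × 100% = 23.55%
% I = (1 × 126.9) / 166.0 × 100% = 126.9 / 166.0 × 100% = 76.45%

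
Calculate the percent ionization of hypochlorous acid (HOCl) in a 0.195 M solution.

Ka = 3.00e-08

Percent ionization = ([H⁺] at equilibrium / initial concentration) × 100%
Percent ionization = 0.0392%

Let x = [H⁺]. Ka = x²/(C - x) ⇒ x² + (3.00e-08)x - (3.00e-08)(0.195) = 0. x = 7.6470e-05. Percent = (7.6470e-05/0.195) × 100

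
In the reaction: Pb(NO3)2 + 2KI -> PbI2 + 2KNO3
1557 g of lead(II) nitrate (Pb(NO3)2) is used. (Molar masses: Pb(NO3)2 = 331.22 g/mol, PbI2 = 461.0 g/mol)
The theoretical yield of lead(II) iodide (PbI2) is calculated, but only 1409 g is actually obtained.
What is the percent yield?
Moles of Pb(NO3)2 = 1557 g ÷ 331.22 g/mol = 4.7008 mol
Mole ratio: 1 mol PbI2 / 1 mol Pb(NO3)2
Moles of PbI2 = 4.7008 × (1/1) = 4.7008 mol
Theoretical yield = 4.7008 mol × 461.0 g/mol = 2167.1 g
Actual yield = 1409 g
Percent yield = (1409 / 2167.1) × 100% = 65.0%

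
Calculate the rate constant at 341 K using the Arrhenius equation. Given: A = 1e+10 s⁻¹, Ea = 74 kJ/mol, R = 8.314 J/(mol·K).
4.62e-02 s⁻¹

k = A·exp(-Ea/(R·T)) = 1e+10·exp(-74000/(8.314·341)) = 1e+10·exp(-26.1016) = 1e+10·4.6155e-12 = 4.62e-02 s⁻¹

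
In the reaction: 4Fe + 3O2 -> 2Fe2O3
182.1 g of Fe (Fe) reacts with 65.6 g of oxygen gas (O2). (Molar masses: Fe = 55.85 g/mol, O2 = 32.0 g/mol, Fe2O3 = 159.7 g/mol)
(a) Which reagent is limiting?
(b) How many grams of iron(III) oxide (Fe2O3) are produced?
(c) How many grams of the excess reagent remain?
(a) O2, (b) 218.3 g, (c) 29.44 g

Moles of Fe = 182.1 g ÷ 55.85 g/mol = 3.26052 mol
Moles of O2 = 65.6 g ÷ 32.0 g/mol = 2.05 mol
Moles ÷ coefficient: Fe: 3.26052/4 = 0.8151, O2: 2.05/3 = 0.6833
(a) O2 has the smaller value, so O2 is the limiting reagent.
(b) Moles of Fe2O3 = 2.05 mol O2 × (2/3) = 1.36667 mol; mass = 1.36667 mol × 159.7 g/mol = 218.3 g
(c) Fe consumed = 2.05 × (4/3) = 2.73333 mol; remaining = 3.26052 − 2.73333 = 0.527186 mol; mass = 0.527186 mol × 55.85 g/mol = 29.44 g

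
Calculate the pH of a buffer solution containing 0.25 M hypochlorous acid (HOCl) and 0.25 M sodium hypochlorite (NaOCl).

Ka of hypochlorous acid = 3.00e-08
pH = 7.52

pKa = -log(3.00e-08) = 7.52. pH = pKa + log([A⁻]/[HA]) = 7.52 + log(0.25/0.25)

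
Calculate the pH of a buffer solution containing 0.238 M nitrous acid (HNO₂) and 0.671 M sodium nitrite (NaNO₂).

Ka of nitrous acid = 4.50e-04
pH = 3.80

pKa = -log(4.50e-04) = 3.35. pH = pKa + log([A⁻]/[HA]) = 3.35 + log(0.671/0.238)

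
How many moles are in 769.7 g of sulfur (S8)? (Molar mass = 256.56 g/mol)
Moles = 769.7 g ÷ 256.56 g/mol = 3 mol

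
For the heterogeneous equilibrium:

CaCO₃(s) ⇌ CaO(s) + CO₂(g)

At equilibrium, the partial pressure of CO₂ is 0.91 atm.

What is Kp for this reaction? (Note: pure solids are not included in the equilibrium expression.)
K_p = 0.91

Solids (CaCO₃, CaO) have activity 1 and are excluded.
Kp = P(CO₂) = 0.91.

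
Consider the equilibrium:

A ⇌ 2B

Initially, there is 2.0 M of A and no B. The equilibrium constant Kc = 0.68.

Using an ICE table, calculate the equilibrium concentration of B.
[B] = 1.009 M

ICE: [A] = 2.0 − x, [B] = 2x.
Kc = (2x)²/(2.0 − x) = 0.68 ⇒ 4x² + 0.68x − 1.36 = 0.
x = (−0.68 + √(0.68² + 4·4·1.36))/(2·4) = (−0.68 + √22.222)/8 = 0.50426.
[B] = 2x = 1.009 M.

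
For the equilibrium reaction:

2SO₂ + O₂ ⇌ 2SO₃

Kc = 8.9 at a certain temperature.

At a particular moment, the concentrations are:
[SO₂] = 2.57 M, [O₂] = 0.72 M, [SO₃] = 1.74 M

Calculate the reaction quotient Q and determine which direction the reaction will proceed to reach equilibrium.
Q = 0.637, Q < K, reaction proceeds forward (toward products)

Q = ([SO₃]^2) / ([SO₂]^2 × [O₂])
  = ((1.74)^2) / ((2.57)^2·(0.72)) = 3.0276/4.7555 = 0.6366
Since Q = 0.6366 < Kc = 8.9, the reaction proceeds forward (toward products) to reach equilibrium.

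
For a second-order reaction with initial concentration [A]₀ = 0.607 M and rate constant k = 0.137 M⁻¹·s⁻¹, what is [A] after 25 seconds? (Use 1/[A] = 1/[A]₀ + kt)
0.1971 M

1/[A] = 1/[A]₀ + k·t = 1/0.607 + (0.137)·(25) = 1.6474 + 3.4250 = 5.0724
[A] = 1/5.0724 = 0.1971 M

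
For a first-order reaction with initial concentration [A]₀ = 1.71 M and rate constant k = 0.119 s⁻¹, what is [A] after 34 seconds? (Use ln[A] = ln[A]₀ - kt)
0.0299 M

ln[A] = ln[A]₀ - k·t = ln(1.71) - (0.119)·(34) = 0.5365 - 4.0460 = -3.5095
[A] = e^(-3.5095) = 0.0299 M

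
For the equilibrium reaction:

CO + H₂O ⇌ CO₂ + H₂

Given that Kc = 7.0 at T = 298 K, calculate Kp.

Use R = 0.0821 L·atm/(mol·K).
K_p = 7.0000

Δn = (moles gaseous products) − (moles gaseous reactants) = 0
T = 298 K; RT = 0.0821 × 298 = 24.4658
Kp = Kc·(RT)^Δn = 7.0 × (24.4658)^0 = 7.0 × 1 = 7.0000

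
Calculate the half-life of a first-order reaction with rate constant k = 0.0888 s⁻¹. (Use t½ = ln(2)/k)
7.81 s

t½ = ln(2)/k = 0.6931/0.0888 = 7.81 s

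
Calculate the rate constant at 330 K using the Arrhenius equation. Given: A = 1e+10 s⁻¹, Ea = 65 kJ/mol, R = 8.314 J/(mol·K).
5.14e-01 s⁻¹

k = A·exp(-Ea/(R·T)) = 1e+10·exp(-65000/(8.314·330)) = 1e+10·exp(-23.6913) = 1e+10·5.1403e-11 = 5.14e-01 s⁻¹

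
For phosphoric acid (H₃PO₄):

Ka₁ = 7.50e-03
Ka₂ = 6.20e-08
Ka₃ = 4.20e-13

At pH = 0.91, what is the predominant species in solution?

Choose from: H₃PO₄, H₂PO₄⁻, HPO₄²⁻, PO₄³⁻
H₃PO₄

pKa1 = 2.12, pKa2 = 7.21, pKa3 = 12.38. Each pKa is the crossover between adjacent species; pH = 0.91 lies in the region where H₃PO₄ predominates.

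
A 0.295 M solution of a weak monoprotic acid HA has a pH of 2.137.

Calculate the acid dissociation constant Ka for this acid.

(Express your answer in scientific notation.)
K_a = 1.85e-04

[H⁺] = 10^(−pH) = 10^(−2.137) = 7.295e-03 M. For HA ⇌ H⁺ + A⁻, Ka = x²/(C − x) = (7.295e-03)²/(0.295 − 7.295e-03) = 1.85e-04.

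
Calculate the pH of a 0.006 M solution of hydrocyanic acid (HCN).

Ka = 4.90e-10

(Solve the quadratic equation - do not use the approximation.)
pH = 5.77

x² + Ka×x - Ka×C = 0. Using quadratic formula: [H⁺] = 1.7144e-06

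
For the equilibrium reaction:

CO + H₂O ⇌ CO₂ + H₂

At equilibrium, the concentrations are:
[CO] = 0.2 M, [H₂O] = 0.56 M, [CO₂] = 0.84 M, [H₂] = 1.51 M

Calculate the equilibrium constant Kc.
K_c = 11.3250

Kc = ([CO₂] × [H₂]) / ([CO] × [H₂O])
   = ((0.84)·(1.51)) / ((0.2)·(0.56))
   = 1.2684 / 0.112 = 11.3250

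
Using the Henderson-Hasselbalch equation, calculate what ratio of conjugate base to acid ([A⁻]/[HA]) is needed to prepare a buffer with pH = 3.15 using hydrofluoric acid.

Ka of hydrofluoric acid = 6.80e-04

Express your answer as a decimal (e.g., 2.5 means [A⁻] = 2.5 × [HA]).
[A⁻]/[HA] = 0.961

pKa = −log(6.80e-04) = 3.1675. pH = pKa + log([A⁻]/[HA]). 3.15 = 3.1675 + log(ratio). log(ratio) = 3.15 − 3.1675 = -0.0175. ratio = 10^(-0.0175) = 0.961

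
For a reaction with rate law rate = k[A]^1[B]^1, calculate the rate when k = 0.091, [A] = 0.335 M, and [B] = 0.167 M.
0.005091 M/s

rate = k·[A]^1·[B]^1 = 0.091·(0.335)^1·(0.167)^1 = 0.091·0.335·0.167 = 0.005091 M/s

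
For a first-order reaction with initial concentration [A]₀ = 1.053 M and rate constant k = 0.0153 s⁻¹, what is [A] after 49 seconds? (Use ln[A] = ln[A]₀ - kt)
0.4976 M

ln[A] = ln[A]₀ - k·t = ln(1.053) - (0.0153)·(49) = 0.0516 - 0.7497 = -0.6981
[A] = e^(-0.6981) = 0.4976 M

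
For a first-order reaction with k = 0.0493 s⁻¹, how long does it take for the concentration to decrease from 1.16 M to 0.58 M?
14.06 s

From ln[A] = ln[A]₀ - k·t: t = ln([A]₀/[A])/k = ln(1.16/0.58)/0.0493 = ln(2.0000)/0.0493 = 0.6931/0.0493 = 14.06 s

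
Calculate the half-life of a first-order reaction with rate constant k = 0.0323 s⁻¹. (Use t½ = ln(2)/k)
21.46 s

t½ = ln(2)/k = 0.6931/0.0323 = 21.46 s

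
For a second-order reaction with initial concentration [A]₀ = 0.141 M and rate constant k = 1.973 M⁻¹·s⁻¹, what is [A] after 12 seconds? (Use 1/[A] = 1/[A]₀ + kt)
0.0325 M

1/[A] = 1/[A]₀ + k·t = 1/0.141 + (1.973)·(12) = 7.0922 + 23.6760 = 30.7682
[A] = 1/30.7682 = 0.0325 M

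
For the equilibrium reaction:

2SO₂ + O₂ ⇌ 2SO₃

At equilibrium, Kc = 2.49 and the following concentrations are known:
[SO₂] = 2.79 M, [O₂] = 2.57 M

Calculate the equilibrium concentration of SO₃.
[SO₃] = 7.0578 M

Kc = ([SO₃]^2) / ([SO₂]^2 × [O₂]) = 2.49
[SO₃]^2 = Kc · (reactant terms)/(other product terms) = 2.49 · 20.005 / 1 = 49.813
[SO₃] = (49.813)^(1/2) = 7.0578 M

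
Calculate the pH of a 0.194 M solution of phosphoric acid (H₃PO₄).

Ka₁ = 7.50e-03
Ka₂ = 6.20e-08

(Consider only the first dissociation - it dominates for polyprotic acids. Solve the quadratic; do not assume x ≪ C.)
pH = 1.46

x² + Ka₁·x − Ka₁·C = 0 with Ka₁ = 7.50e-03, C = 0.194.
x = (−Ka₁ + √(Ka₁² + 4·Ka₁·C))/2 = 3.4578e-02 M, so pH = 1.46.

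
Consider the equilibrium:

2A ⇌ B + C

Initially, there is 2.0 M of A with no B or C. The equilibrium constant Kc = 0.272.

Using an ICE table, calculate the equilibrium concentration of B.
[B] = 0.511 M

ICE: [A] = 2.0 − 2x, [B] = [C] = x.
Kc = x²/(2.0 − 2x)² = 0.272 ⇒ √Kc = x/(2.0 − 2x).
x = √0.272·2.0/(1 + 2√0.272) = 0.52154·2.0/2.0431 = 0.51054.
[B] = x = 0.511 M.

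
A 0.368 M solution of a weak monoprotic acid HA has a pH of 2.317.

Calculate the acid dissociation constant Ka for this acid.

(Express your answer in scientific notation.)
K_a = 6.40e-05

[H⁺] = 10^(−pH) = 10^(−2.317) = 4.819e-03 M. For HA ⇌ H⁺ + A⁻, Ka = x²/(C − x) = (4.819e-03)²/(0.368 − 4.819e-03) = 6.40e-05.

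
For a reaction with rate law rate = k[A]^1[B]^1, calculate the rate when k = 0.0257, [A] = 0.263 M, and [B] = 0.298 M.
0.002014 M/s

rate = k·[A]^1·[B]^1 = 0.0257·(0.263)^1·(0.298)^1 = 0.0257·0.263·0.298 = 0.002014 M/s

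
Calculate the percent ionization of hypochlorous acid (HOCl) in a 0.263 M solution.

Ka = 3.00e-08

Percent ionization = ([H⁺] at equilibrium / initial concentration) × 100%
Percent ionization = 0.0338%

Let x = [H⁺]. Ka = x²/(C - x) ⇒ x² + (3.00e-08)x - (3.00e-08)(0.263) = 0. x = 8.8811e-05. Percent = (8.8811e-05/0.263) × 100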